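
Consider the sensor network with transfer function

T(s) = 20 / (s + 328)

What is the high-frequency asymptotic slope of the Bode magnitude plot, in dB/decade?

Each pole contributes −20 dB/decade at high frequency; each zero contributes +20 dB/decade.
Net: 0 zero(s) − 1 pole(s) → -20 dB/decade.

-20 dB/decade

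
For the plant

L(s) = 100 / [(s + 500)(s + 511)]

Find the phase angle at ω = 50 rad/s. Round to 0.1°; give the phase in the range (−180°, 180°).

At s = jω = j50:
pole (s+500): 500 + j50 → |·| = √(500²+50²) = √252500 ≈ 502.49, ∠ = arctan(50/500) ≈ 5.71°
pole (s+511): 511 + j50 → |·| = √(511²+50²) = √263621 ≈ 513.44, ∠ = arctan(50/511) ≈ 5.59°
∠L = 0.00° − 11.30° = -11.30°

-11.3°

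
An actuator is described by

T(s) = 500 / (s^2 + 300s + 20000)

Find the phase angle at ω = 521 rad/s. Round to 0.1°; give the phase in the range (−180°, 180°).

Substitute s = j521:
Numerator: 500 = 500 + j0
Denominator: (j521)^2 + 300(j521) + 20000 = -251441 + j156300
|N| = √(500² + 0²) ≈ 500, ∠N ≈ 0.00°
|D| = √(251441² + 156300²) ≈ 2.9606e+05, ∠D ≈ 148.13°
∠T = 0.00° − 148.13° = -148.13°

-148.1°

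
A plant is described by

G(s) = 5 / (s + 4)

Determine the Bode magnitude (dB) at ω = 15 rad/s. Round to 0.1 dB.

-9.8 dB

At s = jω = j15:
pole (s+4): 4 + j15 → |·| = √(4²+15²) = √241 ≈ 15.524, ∠ = arctan(15/4) ≈ 75.07°
|G| = 5 / 15.524 ≈ 0.32208
Gain = 20 log₁₀(0.32208) ≈ -9.84 dB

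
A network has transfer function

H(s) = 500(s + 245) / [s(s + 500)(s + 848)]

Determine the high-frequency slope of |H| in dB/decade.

-40 dB/decade

Each pole contributes −20 dB/decade at high frequency; each zero contributes +20 dB/decade.
Net: 1 zero(s) − 3 pole(s) → -40 dB/decade.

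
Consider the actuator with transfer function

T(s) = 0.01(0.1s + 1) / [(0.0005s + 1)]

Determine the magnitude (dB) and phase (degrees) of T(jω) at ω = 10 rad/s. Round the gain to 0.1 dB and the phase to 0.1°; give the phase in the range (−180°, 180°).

At ω = 10 rad/s:
zero (1 + j10·0.1) = 1 + j1 → |·| ≈ 1.4142, ∠ ≈ 45.00°
pole (1 + j10·0.0005) = 1 + j0.005 → |·| ≈ 1, ∠ ≈ 0.29°
|T| = 0.01 · 1.4142 / (1) ≈ 0.014142
Gain = 20 log₁₀(0.014142) ≈ -36.99 dB
∠T = (45.00°) − (0.29°) = 44.71°

-37.0 dB, 44.7°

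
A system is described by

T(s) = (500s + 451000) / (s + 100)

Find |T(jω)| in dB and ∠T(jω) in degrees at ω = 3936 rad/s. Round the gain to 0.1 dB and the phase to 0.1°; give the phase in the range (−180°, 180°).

Substitute s = j3936:
Numerator: 500(j3936) + 451000 = 451000 + j1968000
Denominator: (j3936) + 100 = 100 + j3936
|N| = √(451000² + 1968000²) ≈ 2.019e+06, ∠N ≈ 77.09°
|D| = √(100² + 3936²) ≈ 3937.3, ∠D ≈ 88.54°
|T| = 2.019e+06 / 3937.3 ≈ 512.79
Gain = 20 log₁₀(512.79) ≈ 54.20 dB
∠T = 77.09° − 88.54° = -11.45°

54.2 dB, -11.5°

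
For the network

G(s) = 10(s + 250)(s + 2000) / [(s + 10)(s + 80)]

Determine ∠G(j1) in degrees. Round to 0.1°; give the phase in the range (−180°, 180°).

At s = jω = j1:
zero (s+250): 250 + j1 → |·| = √(250²+1²) = √62501 ≈ 250, ∠ = arctan(1/250) ≈ 0.23°
zero (s+2000): 2000 + j1 → |·| = √(2000²+1²) = √4000001 ≈ 2000, ∠ = arctan(1/2000) ≈ 0.03°
pole (s+10): 10 + j1 → |·| = √(10²+1²) = √101 ≈ 10.05, ∠ = arctan(1/10) ≈ 5.71°
pole (s+80): 80 + j1 → |·| = √(80²+1²) = √6401 ≈ 80.006, ∠ = arctan(1/80) ≈ 0.72°
∠G = 0.26° − 6.43° = -6.17°

-6.2°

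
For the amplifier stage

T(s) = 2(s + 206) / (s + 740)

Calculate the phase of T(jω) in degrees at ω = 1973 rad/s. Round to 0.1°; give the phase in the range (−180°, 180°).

At s = jω = j1973:
zero (s+206): 206 + j1973 → |·| = √(206²+1973²) = √3935165 ≈ 1983.7, ∠ = arctan(1973/206) ≈ 84.04°
pole (s+740): 740 + j1973 → |·| = √(740²+1973²) = √4440329 ≈ 2107.2, ∠ = arctan(1973/740) ≈ 69.44°
∠T = 84.04° − 69.44° = 14.60°

14.6°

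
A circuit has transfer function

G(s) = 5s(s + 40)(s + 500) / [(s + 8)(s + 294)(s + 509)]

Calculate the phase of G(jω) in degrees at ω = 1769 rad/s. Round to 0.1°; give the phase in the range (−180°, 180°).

8.7°

At s = jω = j1769:
zero (s+40): 40 + j1769 → |·| = √(40²+1769²) = √3130961 ≈ 1769.5, ∠ = arctan(1769/40) ≈ 88.70°
zero (s+500): 500 + j1769 → |·| = √(500²+1769²) = √3379361 ≈ 1838.3, ∠ = arctan(1769/500) ≈ 74.22°
zero at origin: s = j1769 → |·| = 1769, ∠ = 90.00°
pole (s+8): 8 + j1769 → |·| = √(8²+1769²) = √3129425 ≈ 1769, ∠ = arctan(1769/8) ≈ 89.74°
pole (s+294): 294 + j1769 → |·| = √(294²+1769²) = √3215797 ≈ 1793.3, ∠ = arctan(1769/294) ≈ 80.56°
pole (s+509): 509 + j1769 → |·| = √(509²+1769²) = √3388442 ≈ 1840.8, ∠ = arctan(1769/509) ≈ 73.95°
∠G = 252.92° − 244.25° = 8.67°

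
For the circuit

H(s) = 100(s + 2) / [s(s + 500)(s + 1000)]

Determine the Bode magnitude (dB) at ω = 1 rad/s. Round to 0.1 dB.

At s = jω = j1:
zero (s+2): 2 + j1 → |·| = √(2²+1²) = √5 ≈ 2.2361, ∠ = arctan(1/2) ≈ 26.57°
pole (s+500): 500 + j1 → |·| = √(500²+1²) = √250001 ≈ 500, ∠ = arctan(1/500) ≈ 0.11°
pole (s+1000): 1000 + j1 → |·| = √(1000²+1²) = √1000001 ≈ 1000, ∠ = arctan(1/1000) ≈ 0.06°
pole at origin: |s| = 1, ∠ = 90.00° (in denominator)
|H| = 100 · 2.2361 / 5e+05 ≈ 0.00044722
Gain = 20 log₁₀(0.00044722) ≈ -66.99 dB

-67.0 dB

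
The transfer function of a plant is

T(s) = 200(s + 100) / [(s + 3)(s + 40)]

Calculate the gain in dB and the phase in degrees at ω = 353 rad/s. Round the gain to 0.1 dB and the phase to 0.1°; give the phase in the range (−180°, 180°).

At s = jω = j353:
zero (s+100): 100 + j353 → |·| = √(100²+353²) = √134609 ≈ 366.89, ∠ = arctan(353/100) ≈ 74.18°
pole (s+3): 3 + j353 → |·| = √(3²+353²) = √124618 ≈ 353.01, ∠ = arctan(353/3) ≈ 89.51°
pole (s+40): 40 + j353 → |·| = √(40²+353²) = √126209 ≈ 355.26, ∠ = arctan(353/40) ≈ 83.54°
|T| = 200 · 366.89 / 1.2541e+05 ≈ 0.5851
Gain = 20 log₁₀(0.5851) ≈ -4.66 dB
∠T = 74.18° − 173.05° = -98.87°

-4.7 dB, -98.9°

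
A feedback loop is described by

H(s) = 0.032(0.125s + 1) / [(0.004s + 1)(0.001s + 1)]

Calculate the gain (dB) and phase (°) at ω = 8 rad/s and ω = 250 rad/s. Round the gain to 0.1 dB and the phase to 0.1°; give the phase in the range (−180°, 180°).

ω = 8: -26.9 dB, 42.7°; ω = 250: -3.3 dB, 29.1°

At ω = 8 rad/s:
zero (1 + j8·0.125) = 1 + j1 → |·| ≈ 1.4142, ∠ ≈ 45.00°
pole (1 + j8·0.004) = 1 + j0.032 → |·| ≈ 1.0005, ∠ ≈ 1.83°
pole (1 + j8·0.001) = 1 + j0.008 → |·| ≈ 1, ∠ ≈ 0.46°
|H| = 0.032 · 1.4142 / (1.0005 · 1) ≈ 0.045232
Gain = 20 log₁₀(0.045232) ≈ -26.89 dB
∠H = (45.00°) − (1.83° + 0.46°) = 42.71°

At ω = 250 rad/s:
zero (1 + j250·0.125) = 1 + j31.25 → |·| ≈ 31.266, ∠ ≈ 88.17°
pole (1 + j250·0.004) = 1 + j1 → |·| ≈ 1.4142, ∠ ≈ 45.00°
pole (1 + j250·0.001) = 1 + j0.25 → |·| ≈ 1.0308, ∠ ≈ 14.04°
|H| = 0.032 · 31.266 / (1.4142 · 1.0308) ≈ 0.68634
Gain = 20 log₁₀(0.68634) ≈ -3.27 dB
∠H = (88.17°) − (45.00° + 14.04°) = 29.13°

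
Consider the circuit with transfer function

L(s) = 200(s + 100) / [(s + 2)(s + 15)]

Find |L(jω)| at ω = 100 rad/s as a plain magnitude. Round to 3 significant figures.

2.80

At s = jω = j100:
zero (s+100): 100 + j100 → |·| = √(100²+100²) = √20000 ≈ 141.42, ∠ = arctan(100/100) ≈ 45.00°
pole (s+2): 2 + j100 → |·| = √(2²+100²) = √10004 ≈ 100.02, ∠ = arctan(100/2) ≈ 88.85°
pole (s+15): 15 + j100 → |·| = √(15²+100²) = √10225 ≈ 101.12, ∠ = arctan(100/15) ≈ 81.47°
|L| = 200 · 141.42 / 10114 ≈ 2.7965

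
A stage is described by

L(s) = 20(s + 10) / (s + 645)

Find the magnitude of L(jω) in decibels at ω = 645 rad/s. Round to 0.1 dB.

23.0 dB

At s = jω = j645:
zero (s+10): 10 + j645 → |·| = √(10²+645²) = √416125 ≈ 645.08, ∠ = arctan(645/10) ≈ 89.11°
pole (s+645): 645 + j645 → |·| = √(645²+645²) = √832050 ≈ 912.17, ∠ = arctan(645/645) ≈ 45.00°
|L| = 20 · 645.08 / 912.17 ≈ 14.144
Gain = 20 log₁₀(14.144) ≈ 23.01 dB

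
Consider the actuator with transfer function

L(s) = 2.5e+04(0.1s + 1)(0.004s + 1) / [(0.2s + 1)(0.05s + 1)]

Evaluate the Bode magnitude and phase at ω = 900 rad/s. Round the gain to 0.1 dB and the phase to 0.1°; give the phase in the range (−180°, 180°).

At ω = 900 rad/s:
zero (1 + j900·0.1) = 1 + j90 → |·| ≈ 90.006, ∠ ≈ 89.36°
zero (1 + j900·0.004) = 1 + j3.6 → |·| ≈ 3.7363, ∠ ≈ 74.48°
pole (1 + j900·0.2) = 1 + j180 → |·| ≈ 180, ∠ ≈ 89.68°
pole (1 + j900·0.05) = 1 + j45 → |·| ≈ 45.011, ∠ ≈ 88.73°
|L| = 2.5e+04 · 90.006 · 3.7363 / (180 · 45.011) ≈ 1037.7
Gain = 20 log₁₀(1037.7) ≈ 60.32 dB
∠L = (89.36° + 74.48°) − (89.68° + 88.73°) = -14.57°

60.3 dB, -14.6°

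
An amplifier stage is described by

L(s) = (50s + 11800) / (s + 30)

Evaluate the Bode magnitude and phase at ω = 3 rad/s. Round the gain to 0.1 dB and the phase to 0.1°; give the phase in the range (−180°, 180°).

Substitute s = j3:
Numerator: 50(j3) + 11800 = 11800 + j150
Denominator: (j3) + 30 = 30 + j3
|N| = √(11800² + 150²) ≈ 11801, ∠N ≈ 0.73°
|D| = √(30² + 3²) ≈ 30.15, ∠D ≈ 5.71°
|L| = 11801 / 30.15 ≈ 391.41
Gain = 20 log₁₀(391.41) ≈ 51.85 dB
∠L = 0.73° − 5.71° = -4.98°

51.9 dB, -5.0°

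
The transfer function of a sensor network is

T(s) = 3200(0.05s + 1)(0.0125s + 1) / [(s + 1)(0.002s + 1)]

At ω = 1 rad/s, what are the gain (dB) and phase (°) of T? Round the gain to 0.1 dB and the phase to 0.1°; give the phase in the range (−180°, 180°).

At ω = 1 rad/s:
zero (1 + j1·0.05) = 1 + j0.05 → |·| ≈ 1.0012, ∠ ≈ 2.86°
zero (1 + j1·0.0125) = 1 + j0.0125 → |·| ≈ 1.0001, ∠ ≈ 0.72°
pole (1 + j1·1) = 1 + j1 → |·| ≈ 1.4142, ∠ ≈ 45.00°
pole (1 + j1·0.002) = 1 + j0.002 → |·| ≈ 1, ∠ ≈ 0.11°
|T| = 3200 · 1.0012 · 1.0001 / (1.4142 · 1) ≈ 2265.7
Gain = 20 log₁₀(2265.7) ≈ 67.10 dB
∠T = (2.86° + 0.72°) − (45.00° + 0.11°) = -41.53°

67.1 dB, -41.5°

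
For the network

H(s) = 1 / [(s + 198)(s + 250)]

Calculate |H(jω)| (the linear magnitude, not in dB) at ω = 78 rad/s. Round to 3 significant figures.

At s = jω = j78:
pole (s+198): 198 + j78 → |·| = √(198²+78²) = √45288 ≈ 212.81, ∠ = arctan(78/198) ≈ 21.50°
pole (s+250): 250 + j78 → |·| = √(250²+78²) = √68584 ≈ 261.89, ∠ = arctan(78/250) ≈ 17.33°
|H| = 1 / 55733 ≈ 1.7943e-05

1.79e-05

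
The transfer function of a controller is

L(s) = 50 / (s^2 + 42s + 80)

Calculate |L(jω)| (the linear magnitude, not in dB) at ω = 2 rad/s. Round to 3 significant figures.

Substitute s = j2:
Numerator: 50 = 50 + j0
Denominator: (j2)^2 + 42(j2) + 80 = 76 + j84
|N| = √(50² + 0²) ≈ 50, ∠N ≈ 0.00°
|D| = √(76² + 84²) ≈ 113.28, ∠D ≈ 47.86°
|L| = 50 / 113.28 ≈ 0.44138

0.441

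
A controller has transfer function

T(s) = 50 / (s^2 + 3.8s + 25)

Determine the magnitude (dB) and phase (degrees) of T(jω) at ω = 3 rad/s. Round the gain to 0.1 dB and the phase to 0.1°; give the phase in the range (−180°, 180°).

8.1 dB, -35.5°

At s = jω = j3:
quadratic: (j3)² + 3.8·j3 + 25 = 16 + j11.4 → |·| ≈ 19.646, ∠ ≈ 35.47°
|T| = 50 / 19.646 ≈ 2.545
Gain = 20 log₁₀(2.545) ≈ 8.11 dB
∠T = 0.00° − 35.47° = -35.47°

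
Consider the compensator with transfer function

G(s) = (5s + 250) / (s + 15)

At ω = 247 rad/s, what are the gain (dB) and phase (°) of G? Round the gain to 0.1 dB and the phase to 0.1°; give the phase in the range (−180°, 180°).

Substitute s = j247:
Numerator: 5(j247) + 250 = 250 + j1235
Denominator: (j247) + 15 = 15 + j247
|N| = √(250² + 1235²) ≈ 1260, ∠N ≈ 78.56°
|D| = √(15² + 247²) ≈ 247.46, ∠D ≈ 86.52°
|G| = 1260 / 247.46 ≈ 5.0917
Gain = 20 log₁₀(5.0917) ≈ 14.14 dB
∠G = 78.56° − 86.52° = -7.96°

14.1 dB, -8.0°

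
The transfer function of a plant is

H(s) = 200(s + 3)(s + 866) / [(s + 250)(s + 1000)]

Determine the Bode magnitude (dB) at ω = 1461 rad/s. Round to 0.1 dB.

45.5 dB

At s = jω = j1461:
zero (s+3): 3 + j1461 → |·| = √(3²+1461²) = √2134530 ≈ 1461, ∠ = arctan(1461/3) ≈ 89.88°
zero (s+866): 866 + j1461 → |·| = √(866²+1461²) = √2884477 ≈ 1698.4, ∠ = arctan(1461/866) ≈ 59.34°
pole (s+250): 250 + j1461 → |·| = √(250²+1461²) = √2197021 ≈ 1482.2, ∠ = arctan(1461/250) ≈ 80.29°
pole (s+1000): 1000 + j1461 → |·| = √(1000²+1461²) = √3134521 ≈ 1770.5, ∠ = arctan(1461/1000) ≈ 55.61°
|H| = 200 · 2.4814e+06 / 2.6242e+06 ≈ 189.12
Gain = 20 log₁₀(189.12) ≈ 45.53 dB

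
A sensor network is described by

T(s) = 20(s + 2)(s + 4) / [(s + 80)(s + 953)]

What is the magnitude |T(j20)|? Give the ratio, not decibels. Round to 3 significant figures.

At s = jω = j20:
zero (s+2): 2 + j20 → |·| = √(2²+20²) = √404 ≈ 20.1, ∠ = arctan(20/2) ≈ 84.29°
zero (s+4): 4 + j20 → |·| = √(4²+20²) = √416 ≈ 20.396, ∠ = arctan(20/4) ≈ 78.69°
pole (s+80): 80 + j20 → |·| = √(80²+20²) = √6800 ≈ 82.462, ∠ = arctan(20/80) ≈ 14.04°
pole (s+953): 953 + j20 → |·| = √(953²+20²) = √908609 ≈ 953.21, ∠ = arctan(20/953) ≈ 1.20°
|T| = 20 · 409.96 / 78604 ≈ 0.10431

0.104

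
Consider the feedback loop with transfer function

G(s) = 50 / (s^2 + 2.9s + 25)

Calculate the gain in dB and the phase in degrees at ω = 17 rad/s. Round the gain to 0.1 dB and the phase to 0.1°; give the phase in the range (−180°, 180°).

At s = jω = j17:
quadratic: (j17)² + 2.9·j17 + 25 = -264 + j49.3 → |·| ≈ 268.56, ∠ ≈ 169.42°
|G| = 50 / 268.56 ≈ 0.18618
Gain = 20 log₁₀(0.18618) ≈ -14.60 dB
∠G = 0.00° − 169.42° = -169.42°

-14.6 dB, -169.4°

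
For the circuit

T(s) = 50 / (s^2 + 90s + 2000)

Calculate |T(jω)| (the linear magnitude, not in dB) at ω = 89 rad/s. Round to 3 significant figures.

Substitute s = j89:
Numerator: 50 = 50 + j0
Denominator: (j89)^2 + 90(j89) + 2000 = -5921 + j8010
|N| = √(50² + 0²) ≈ 50, ∠N ≈ 0.00°
|D| = √(5921² + 8010²) ≈ 9960.8, ∠D ≈ 126.47°
|T| = 50 / 9960.8 ≈ 0.0050197

0.00502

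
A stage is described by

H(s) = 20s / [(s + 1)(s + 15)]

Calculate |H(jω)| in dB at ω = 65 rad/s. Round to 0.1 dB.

-10.5 dB

At s = jω = j65:
zero at origin: s = j65 → |·| = 65, ∠ = 90.00°
pole (s+1): 1 + j65 → |·| = √(1²+65²) = √4226 ≈ 65.008, ∠ = arctan(65/1) ≈ 89.12°
pole (s+15): 15 + j65 → |·| = √(15²+65²) = √4450 ≈ 66.708, ∠ = arctan(65/15) ≈ 77.01°
|H| = 20 · 65 / 4336.6 ≈ 0.29977
Gain = 20 log₁₀(0.29977) ≈ -10.46 dB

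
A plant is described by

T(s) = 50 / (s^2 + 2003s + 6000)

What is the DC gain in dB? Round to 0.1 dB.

-41.6 dB

T(0) = 50 / 6000 ≈ 0.0083333
20 log₁₀(0.0083333) ≈ -41.58 dB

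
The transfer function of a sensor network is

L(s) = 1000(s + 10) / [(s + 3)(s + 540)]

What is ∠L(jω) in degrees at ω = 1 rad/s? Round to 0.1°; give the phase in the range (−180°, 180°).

-12.8°

At s = jω = j1:
zero (s+10): 10 + j1 → |·| = √(10²+1²) = √101 ≈ 10.05, ∠ = arctan(1/10) ≈ 5.71°
pole (s+3): 3 + j1 → |·| = √(3²+1²) = √10 ≈ 3.1623, ∠ = arctan(1/3) ≈ 18.43°
pole (s+540): 540 + j1 → |·| = √(540²+1²) = √291601 ≈ 540, ∠ = arctan(1/540) ≈ 0.11°
∠L = 5.71° − 18.54° = -12.83°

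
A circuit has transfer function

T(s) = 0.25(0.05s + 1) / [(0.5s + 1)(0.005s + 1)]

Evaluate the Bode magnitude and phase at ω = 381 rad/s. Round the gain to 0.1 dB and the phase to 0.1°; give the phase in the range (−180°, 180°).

At ω = 381 rad/s:
zero (1 + j381·0.05) = 1 + j19.05 → |·| ≈ 19.076, ∠ ≈ 87.00°
pole (1 + j381·0.5) = 1 + j190.5 → |·| ≈ 190.5, ∠ ≈ 89.70°
pole (1 + j381·0.005) = 1 + j1.905 → |·| ≈ 2.1515, ∠ ≈ 62.30°
|T| = 0.25 · 19.076 / (190.5 · 2.1515) ≈ 0.011636
Gain = 20 log₁₀(0.011636) ≈ -38.68 dB
∠T = (87.00°) − (89.70° + 62.30°) = -65.00°

-38.7 dB, -65.0°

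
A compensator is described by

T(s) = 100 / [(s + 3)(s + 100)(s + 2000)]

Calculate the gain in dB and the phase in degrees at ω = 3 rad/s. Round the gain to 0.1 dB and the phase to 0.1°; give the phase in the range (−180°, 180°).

-78.6 dB, -46.8°

At s = jω = j3:
pole (s+3): 3 + j3 → |·| = √(3²+3²) = √18 ≈ 4.2426, ∠ = arctan(3/3) ≈ 45.00°
pole (s+100): 100 + j3 → |·| = √(100²+3²) = √10009 ≈ 100.04, ∠ = arctan(3/100) ≈ 1.72°
pole (s+2000): 2000 + j3 → |·| = √(2000²+3²) = √4000009 ≈ 2000, ∠ = arctan(3/2000) ≈ 0.09°
|T| = 100 / 8.4886e+05 ≈ 0.00011781
Gain = 20 log₁₀(0.00011781) ≈ -78.58 dB
∠T = 0.00° − 46.81° = -46.81°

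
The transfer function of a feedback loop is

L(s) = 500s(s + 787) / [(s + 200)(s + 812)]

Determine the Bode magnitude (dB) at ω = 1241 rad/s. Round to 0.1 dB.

53.8 dB

At s = jω = j1241:
zero (s+787): 787 + j1241 → |·| = √(787²+1241²) = √2159450 ≈ 1469.5, ∠ = arctan(1241/787) ≈ 57.62°
zero at origin: s = j1241 → |·| = 1241, ∠ = 90.00°
pole (s+200): 200 + j1241 → |·| = √(200²+1241²) = √1580081 ≈ 1257, ∠ = arctan(1241/200) ≈ 80.84°
pole (s+812): 812 + j1241 → |·| = √(812²+1241²) = √2199425 ≈ 1483, ∠ = arctan(1241/812) ≈ 56.80°
|L| = 500 · 1.8236e+06 / 1.8641e+06 ≈ 489.14
Gain = 20 log₁₀(489.14) ≈ 53.79 dB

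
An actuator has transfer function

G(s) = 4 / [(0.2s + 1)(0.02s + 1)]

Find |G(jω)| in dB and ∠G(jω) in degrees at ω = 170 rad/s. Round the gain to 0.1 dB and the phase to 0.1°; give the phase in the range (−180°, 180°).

-29.6 dB, -161.9°

At ω = 170 rad/s:
pole (1 + j170·0.2) = 1 + j34 → |·| ≈ 34.015, ∠ ≈ 88.32°
pole (1 + j170·0.02) = 1 + j3.4 → |·| ≈ 3.544, ∠ ≈ 73.61°
|G| = 4 · 1 / (34.015 · 3.544) ≈ 0.033181
Gain = 20 log₁₀(0.033181) ≈ -29.58 dB
∠G = (0°) − (88.32° + 73.61°) = -161.93°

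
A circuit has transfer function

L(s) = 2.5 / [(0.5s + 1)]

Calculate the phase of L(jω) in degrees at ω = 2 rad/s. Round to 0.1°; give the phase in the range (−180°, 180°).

At ω = 2 rad/s:
pole (1 + j2·0.5) = 1 + j1 → |·| ≈ 1.4142, ∠ ≈ 45.00°
∠L = (0°) − (45.00°) = -45.00°

-45.0°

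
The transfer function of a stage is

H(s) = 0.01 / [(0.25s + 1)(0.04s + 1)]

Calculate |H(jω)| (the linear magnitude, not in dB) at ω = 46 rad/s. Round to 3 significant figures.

0.000414

At ω = 46 rad/s:
pole (1 + j46·0.25) = 1 + j11.5 → |·| ≈ 11.543, ∠ ≈ 85.03°
pole (1 + j46·0.04) = 1 + j1.84 → |·| ≈ 2.0942, ∠ ≈ 61.48°
|H| = 0.01 · 1 / (11.543 · 2.0942) ≈ 0.00041368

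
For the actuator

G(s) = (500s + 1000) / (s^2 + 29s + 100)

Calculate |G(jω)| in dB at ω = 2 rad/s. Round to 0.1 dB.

Substitute s = j2:
Numerator: 500(j2) + 1000 = 1000 + j1000
Denominator: (j2)^2 + 29(j2) + 100 = 96 + j58
|N| = √(1000² + 1000²) ≈ 1414.2, ∠N ≈ 45.00°
|D| = √(96² + 58²) ≈ 112.16, ∠D ≈ 31.14°
|G| = 1414.2 / 112.16 ≈ 12.609
Gain = 20 log₁₀(12.609) ≈ 22.01 dB

22.0 dB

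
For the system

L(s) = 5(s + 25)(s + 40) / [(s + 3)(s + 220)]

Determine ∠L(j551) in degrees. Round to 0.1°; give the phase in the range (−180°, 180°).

15.3°

At s = jω = j551:
zero (s+25): 25 + j551 → |·| = √(25²+551²) = √304226 ≈ 551.57, ∠ = arctan(551/25) ≈ 87.40°
zero (s+40): 40 + j551 → |·| = √(40²+551²) = √305201 ≈ 552.45, ∠ = arctan(551/40) ≈ 85.85°
pole (s+3): 3 + j551 → |·| = √(3²+551²) = √303610 ≈ 551.01, ∠ = arctan(551/3) ≈ 89.69°
pole (s+220): 220 + j551 → |·| = √(220²+551²) = √352001 ≈ 593.3, ∠ = arctan(551/220) ≈ 68.23°
∠L = 173.25° − 157.92° = 15.33°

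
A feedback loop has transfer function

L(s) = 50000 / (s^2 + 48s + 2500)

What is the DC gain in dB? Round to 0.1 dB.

26.0 dB

L(0) = 50000 / 2500 = 20
20 log₁₀(20) ≈ 26.02 dB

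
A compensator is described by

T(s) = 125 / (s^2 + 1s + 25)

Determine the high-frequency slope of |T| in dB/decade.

-40 dB/decade

Each pole contributes −20 dB/decade at high frequency; each zero contributes +20 dB/decade.
Net: 0 zero(s) − 2 pole(s) → -40 dB/decade.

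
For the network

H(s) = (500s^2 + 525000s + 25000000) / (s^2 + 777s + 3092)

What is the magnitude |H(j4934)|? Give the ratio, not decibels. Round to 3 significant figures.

504

Substitute s = j4934:
Numerator: 500(j4934)^2 + 525000(j4934) + 25000000 = -12147178000 + j2590350000
Denominator: (j4934)^2 + 777(j4934) + 3092 = -24341264 + j3833718
|N| = √(12147178000² + 2590350000²) ≈ 1.242e+10, ∠N ≈ 167.96°
|D| = √(24341264² + 3833718²) ≈ 2.4641e+07, ∠D ≈ 171.05°
|H| = 1.242e+10 / 2.4641e+07 ≈ 504.04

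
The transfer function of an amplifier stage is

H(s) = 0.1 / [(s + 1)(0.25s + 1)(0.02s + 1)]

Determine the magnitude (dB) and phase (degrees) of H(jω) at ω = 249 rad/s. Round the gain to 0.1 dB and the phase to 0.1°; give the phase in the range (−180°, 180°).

-117.9 dB, 102.5°

At ω = 249 rad/s:
pole (1 + j249·1) = 1 + j249 → |·| ≈ 249, ∠ ≈ 89.77°
pole (1 + j249·0.25) = 1 + j62.25 → |·| ≈ 62.258, ∠ ≈ 89.08°
pole (1 + j249·0.02) = 1 + j4.98 → |·| ≈ 5.0794, ∠ ≈ 78.65°
|H| = 0.1 · 1 / (249 · 62.258 · 5.0794) ≈ 1.27e-06
Gain = 20 log₁₀(1.27e-06) ≈ -117.92 dB
∠H = (0°) − (89.77° + 89.08° + 78.65°) = -257.50° ≡ 102.50° (principal value)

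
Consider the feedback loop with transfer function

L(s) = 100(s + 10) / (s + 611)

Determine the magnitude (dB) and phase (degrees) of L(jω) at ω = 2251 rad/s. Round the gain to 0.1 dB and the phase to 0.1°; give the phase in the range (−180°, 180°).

At s = jω = j2251:
zero (s+10): 10 + j2251 → |·| = √(10²+2251²) = √5067101 ≈ 2251, ∠ = arctan(2251/10) ≈ 89.75°
pole (s+611): 611 + j2251 → |·| = √(611²+2251²) = √5440322 ≈ 2332.4, ∠ = arctan(2251/611) ≈ 74.81°
|L| = 100 · 2251 / 2332.4 ≈ 96.51
Gain = 20 log₁₀(96.51) ≈ 39.69 dB
∠L = 89.75° − 74.81° = 14.94°

39.7 dB, 14.9°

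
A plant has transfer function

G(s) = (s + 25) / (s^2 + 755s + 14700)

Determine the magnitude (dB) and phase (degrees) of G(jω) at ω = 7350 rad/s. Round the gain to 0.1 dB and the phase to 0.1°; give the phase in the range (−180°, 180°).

-77.4 dB, -84.3°

Substitute s = j7350:
Numerator: (j7350) + 25 = 25 + j7350
Denominator: (j7350)^2 + 755(j7350) + 14700 = -54007800 + j5549250
|N| = √(25² + 7350²) ≈ 7350, ∠N ≈ 89.81°
|D| = √(54007800² + 5549250²) ≈ 5.4292e+07, ∠D ≈ 174.13°
|G| = 7350 / 5.4292e+07 ≈ 0.00013538
Gain = 20 log₁₀(0.00013538) ≈ -77.37 dB
∠G = 89.81° − 174.13° = -84.32°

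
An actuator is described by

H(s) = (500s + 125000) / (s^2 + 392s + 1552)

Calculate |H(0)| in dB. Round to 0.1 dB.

38.1 dB

H(0) = 125000 / 1552 ≈ 80.541
20 log₁₀(80.541) ≈ 38.12 dB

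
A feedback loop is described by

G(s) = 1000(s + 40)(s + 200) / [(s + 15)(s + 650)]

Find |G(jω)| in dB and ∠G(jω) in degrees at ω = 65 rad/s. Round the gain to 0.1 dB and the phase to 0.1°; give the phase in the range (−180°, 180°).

At s = jω = j65:
zero (s+40): 40 + j65 → |·| = √(40²+65²) = √5825 ≈ 76.322, ∠ = arctan(65/40) ≈ 58.39°
zero (s+200): 200 + j65 → |·| = √(200²+65²) = √44225 ≈ 210.3, ∠ = arctan(65/200) ≈ 18.00°
pole (s+15): 15 + j65 → |·| = √(15²+65²) = √4450 ≈ 66.708, ∠ = arctan(65/15) ≈ 77.01°
pole (s+650): 650 + j65 → |·| = √(650²+65²) = √426725 ≈ 653.24, ∠ = arctan(65/650) ≈ 5.71°
|G| = 1000 · 16051 / 43576 ≈ 368.34
Gain = 20 log₁₀(368.34) ≈ 51.32 dB
∠G = 76.39° − 82.72° = -6.33°

51.3 dB, -6.3°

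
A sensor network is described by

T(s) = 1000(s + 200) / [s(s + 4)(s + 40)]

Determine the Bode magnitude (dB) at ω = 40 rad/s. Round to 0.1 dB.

7.0 dB

At s = jω = j40:
zero (s+200): 200 + j40 → |·| = √(200²+40²) = √41600 ≈ 203.96, ∠ = arctan(40/200) ≈ 11.31°
pole (s+4): 4 + j40 → |·| = √(4²+40²) = √1616 ≈ 40.2, ∠ = arctan(40/4) ≈ 84.29°
pole (s+40): 40 + j40 → |·| = √(40²+40²) = √3200 ≈ 56.569, ∠ = arctan(40/40) ≈ 45.00°
pole at origin: |s| = 40, ∠ = 90.00° (in denominator)
|T| = 1000 · 203.96 / 90963 ≈ 2.2422
Gain = 20 log₁₀(2.2422) ≈ 7.01 dB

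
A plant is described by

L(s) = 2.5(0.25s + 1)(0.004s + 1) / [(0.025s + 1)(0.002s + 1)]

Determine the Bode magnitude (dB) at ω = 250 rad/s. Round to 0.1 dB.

29.9 dB

At ω = 250 rad/s:
zero (1 + j250·0.25) = 1 + j62.5 → |·| ≈ 62.508, ∠ ≈ 89.08°
zero (1 + j250·0.004) = 1 + j1 → |·| ≈ 1.4142, ∠ ≈ 45.00°
pole (1 + j250·0.025) = 1 + j6.25 → |·| ≈ 6.3295, ∠ ≈ 80.91°
pole (1 + j250·0.002) = 1 + j0.5 → |·| ≈ 1.118, ∠ ≈ 26.57°
|L| = 2.5 · 62.508 · 1.4142 / (6.3295 · 1.118) ≈ 31.23
Gain = 20 log₁₀(31.23) ≈ 29.89 dB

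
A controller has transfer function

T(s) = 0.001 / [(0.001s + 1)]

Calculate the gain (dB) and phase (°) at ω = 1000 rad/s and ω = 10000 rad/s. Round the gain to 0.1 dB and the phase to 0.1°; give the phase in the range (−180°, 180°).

At ω = 1000 rad/s:
pole (1 + j1000·0.001) = 1 + j1 → |·| ≈ 1.4142, ∠ ≈ 45.00°
|T| = 0.001 · 1 / (1.4142) ≈ 0.00070711
Gain = 20 log₁₀(0.00070711) ≈ -63.01 dB
∠T = (0°) − (45.00°) = -45.00°

At ω = 10000 rad/s:
pole (1 + j10000·0.001) = 1 + j10 → |·| ≈ 10.05, ∠ ≈ 84.29°
|T| = 0.001 · 1 / (10.05) ≈ 9.9502e-05
Gain = 20 log₁₀(9.9502e-05) ≈ -80.04 dB
∠T = (0°) − (84.29°) = -84.29°

ω = 1000: -63.0 dB, -45.0°; ω = 10000: -80.0 dB, -84.3°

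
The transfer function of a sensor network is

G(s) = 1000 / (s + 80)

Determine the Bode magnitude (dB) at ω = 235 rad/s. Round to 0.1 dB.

12.1 dB

At s = jω = j235:
pole (s+80): 80 + j235 → |·| = √(80²+235²) = √61625 ≈ 248.24, ∠ = arctan(235/80) ≈ 71.20°
|G| = 1000 / 248.24 ≈ 4.0284
Gain = 20 log₁₀(4.0284) ≈ 12.10 dB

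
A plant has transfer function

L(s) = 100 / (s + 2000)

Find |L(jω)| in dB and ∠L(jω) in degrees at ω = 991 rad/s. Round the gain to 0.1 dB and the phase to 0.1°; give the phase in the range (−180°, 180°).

Substitute s = j991:
Numerator: 100 = 100 + j0
Denominator: (j991) + 2000 = 2000 + j991
|N| = √(100² + 0²) ≈ 100, ∠N ≈ 0.00°
|D| = √(2000² + 991²) ≈ 2232.1, ∠D ≈ 26.36°
|L| = 100 / 2232.1 ≈ 0.044801
Gain = 20 log₁₀(0.044801) ≈ -26.97 dB
∠L = 0.00° − 26.36° = -26.36°

-27.0 dB, -26.4°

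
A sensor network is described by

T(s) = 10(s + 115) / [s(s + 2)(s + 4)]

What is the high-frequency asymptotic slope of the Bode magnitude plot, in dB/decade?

-40 dB/decade

Each pole contributes −20 dB/decade at high frequency; each zero contributes +20 dB/decade.
Net: 1 zero(s) − 3 pole(s) → -40 dB/decade.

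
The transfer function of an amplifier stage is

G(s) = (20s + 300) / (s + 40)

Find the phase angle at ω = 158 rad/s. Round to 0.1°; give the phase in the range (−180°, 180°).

8.8°

Substitute s = j158:
Numerator: 20(j158) + 300 = 300 + j3160
Denominator: (j158) + 40 = 40 + j158
|N| = √(300² + 3160²) ≈ 3174.2, ∠N ≈ 84.58°
|D| = √(40² + 158²) ≈ 162.98, ∠D ≈ 75.79°
∠G = 84.58° − 75.79° = 8.79°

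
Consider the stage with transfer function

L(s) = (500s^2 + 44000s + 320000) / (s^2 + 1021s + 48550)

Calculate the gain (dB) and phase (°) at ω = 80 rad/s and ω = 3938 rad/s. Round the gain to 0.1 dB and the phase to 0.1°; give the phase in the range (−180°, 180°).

ω = 80: 33.9 dB, 66.6°; ω = 3938: 53.7 dB, 13.3°

Substitute s = j80:
Numerator: 500(j80)^2 + 44000(j80) + 320000 = -2880000 + j3520000
Denominator: (j80)^2 + 1021(j80) + 48550 = 42150 + j81680
|N| = √(2880000² + 3520000²) ≈ 4.5481e+06, ∠N ≈ 129.29°
|D| = √(42150² + 81680²) ≈ 91914, ∠D ≈ 62.70°
|L| = 4.5481e+06 / 91914 ≈ 49.482
Gain = 20 log₁₀(49.482) ≈ 33.89 dB
∠L = 129.29° − 62.70° = 66.59°

Substitute s = j3938:
Numerator: 500(j3938)^2 + 44000(j3938) + 320000 = -7753602000 + j173272000
Denominator: (j3938)^2 + 1021(j3938) + 48550 = -15459294 + j4020698
|N| = √(7753602000² + 173272000²) ≈ 7.7555e+09, ∠N ≈ 178.72°
|D| = √(15459294² + 4020698²) ≈ 1.5974e+07, ∠D ≈ 165.42°
|L| = 7.7555e+09 / 1.5974e+07 ≈ 485.51
Gain = 20 log₁₀(485.51) ≈ 53.72 dB
∠L = 178.72° − 165.42° = 13.30°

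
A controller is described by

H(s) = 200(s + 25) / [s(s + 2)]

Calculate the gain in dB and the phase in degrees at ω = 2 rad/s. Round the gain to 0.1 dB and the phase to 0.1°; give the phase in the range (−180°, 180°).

59.0 dB, -130.4°

At s = jω = j2:
zero (s+25): 25 + j2 → |·| = √(25²+2²) = √629 ≈ 25.08, ∠ = arctan(2/25) ≈ 4.57°
pole (s+2): 2 + j2 → |·| = √(2²+2²) = √8 ≈ 2.8284, ∠ = arctan(2/2) ≈ 45.00°
pole at origin: |s| = 2, ∠ = 90.00° (in denominator)
|H| = 200 · 25.08 / 5.6568 ≈ 886.72
Gain = 20 log₁₀(886.72) ≈ 58.96 dB
∠H = 4.57° − 135.00° = -130.43°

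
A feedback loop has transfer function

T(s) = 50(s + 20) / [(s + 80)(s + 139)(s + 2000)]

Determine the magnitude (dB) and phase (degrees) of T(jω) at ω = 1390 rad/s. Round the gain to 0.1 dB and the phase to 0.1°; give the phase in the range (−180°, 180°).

At s = jω = j1390:
zero (s+20): 20 + j1390 → |·| = √(20²+1390²) = √1932500 ≈ 1390.1, ∠ = arctan(1390/20) ≈ 89.18°
pole (s+80): 80 + j1390 → |·| = √(80²+1390²) = √1938500 ≈ 1392.3, ∠ = arctan(1390/80) ≈ 86.71°
pole (s+139): 139 + j1390 → |·| = √(139²+1390²) = √1951421 ≈ 1396.9, ∠ = arctan(1390/139) ≈ 84.29°
pole (s+2000): 2000 + j1390 → |·| = √(2000²+1390²) = √5932100 ≈ 2435.6, ∠ = arctan(1390/2000) ≈ 34.80°
|T| = 50 · 1390.1 / 4.737e+09 ≈ 1.4673e-05
Gain = 20 log₁₀(1.4673e-05) ≈ -96.67 dB
∠T = 89.18° − 205.80° = -116.62°

-96.7 dB, -116.6°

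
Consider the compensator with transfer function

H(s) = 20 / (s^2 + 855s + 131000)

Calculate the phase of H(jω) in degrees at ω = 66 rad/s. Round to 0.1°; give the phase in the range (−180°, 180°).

-24.0°

Substitute s = j66:
Numerator: 20 = 20 + j0
Denominator: (j66)^2 + 855(j66) + 131000 = 126644 + j56430
|N| = √(20² + 0²) ≈ 20, ∠N ≈ 0.00°
|D| = √(126644² + 56430²) ≈ 1.3865e+05, ∠D ≈ 24.02°
∠H = 0.00° − 24.02° = -24.02°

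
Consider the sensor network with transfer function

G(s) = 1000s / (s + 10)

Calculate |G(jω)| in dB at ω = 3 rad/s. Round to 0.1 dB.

49.2 dB

At s = jω = j3:
zero at origin: s = j3 → |·| = 3, ∠ = 90.00°
pole (s+10): 10 + j3 → |·| = √(10²+3²) = √109 ≈ 10.44, ∠ = arctan(3/10) ≈ 16.70°
|G| = 1000 · 3 / 10.44 ≈ 287.36
Gain = 20 log₁₀(287.36) ≈ 49.17 dB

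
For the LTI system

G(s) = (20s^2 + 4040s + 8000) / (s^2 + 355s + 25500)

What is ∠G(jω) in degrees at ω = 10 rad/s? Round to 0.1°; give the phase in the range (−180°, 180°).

Substitute s = j10:
Numerator: 20(j10)^2 + 4040(j10) + 8000 = 6000 + j40400
Denominator: (j10)^2 + 355(j10) + 25500 = 25400 + j3550
|N| = √(6000² + 40400²) ≈ 40843, ∠N ≈ 81.55°
|D| = √(25400² + 3550²) ≈ 25647, ∠D ≈ 7.96°
∠G = 81.55° − 7.96° = 73.59°

73.6°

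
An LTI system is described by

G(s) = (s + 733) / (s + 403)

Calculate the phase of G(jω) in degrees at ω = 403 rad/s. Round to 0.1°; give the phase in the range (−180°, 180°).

-16.2°

Substitute s = j403:
Numerator: (j403) + 733 = 733 + j403
Denominator: (j403) + 403 = 403 + j403
|N| = √(733² + 403²) ≈ 836.48, ∠N ≈ 28.80°
|D| = √(403² + 403²) ≈ 569.93, ∠D ≈ 45.00°
∠G = 28.80° − 45.00° = -16.20°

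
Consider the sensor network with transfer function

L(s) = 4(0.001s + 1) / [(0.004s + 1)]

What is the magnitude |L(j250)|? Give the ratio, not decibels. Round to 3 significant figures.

2.92

At ω = 250 rad/s:
zero (1 + j250·0.001) = 1 + j0.25 → |·| ≈ 1.0308, ∠ ≈ 14.04°
pole (1 + j250·0.004) = 1 + j1 → |·| ≈ 1.4142, ∠ ≈ 45.00°
|L| = 4 · 1.0308 / (1.4142) ≈ 2.9156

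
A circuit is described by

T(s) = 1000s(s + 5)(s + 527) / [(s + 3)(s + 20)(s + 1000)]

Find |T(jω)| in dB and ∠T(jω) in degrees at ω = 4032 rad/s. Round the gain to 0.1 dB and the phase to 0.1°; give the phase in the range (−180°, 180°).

59.8 dB, 6.7°

At s = jω = j4032:
zero (s+5): 5 + j4032 → |·| = √(5²+4032²) = √16257049 ≈ 4032, ∠ = arctan(4032/5) ≈ 89.93°
zero (s+527): 527 + j4032 → |·| = √(527²+4032²) = √16534753 ≈ 4066.3, ∠ = arctan(4032/527) ≈ 82.55°
zero at origin: s = j4032 → |·| = 4032, ∠ = 90.00°
pole (s+3): 3 + j4032 → |·| = √(3²+4032²) = √16257033 ≈ 4032, ∠ = arctan(4032/3) ≈ 89.96°
pole (s+20): 20 + j4032 → |·| = √(20²+4032²) = √16257424 ≈ 4032, ∠ = arctan(4032/20) ≈ 89.72°
pole (s+1000): 1000 + j4032 → |·| = √(1000²+4032²) = √17257024 ≈ 4154.2, ∠ = arctan(4032/1000) ≈ 76.07°
|T| = 1000 · 6.6106e+10 / 6.7535e+10 ≈ 978.84
Gain = 20 log₁₀(978.84) ≈ 59.81 dB
∠T = 262.48° − 255.75° = 6.73°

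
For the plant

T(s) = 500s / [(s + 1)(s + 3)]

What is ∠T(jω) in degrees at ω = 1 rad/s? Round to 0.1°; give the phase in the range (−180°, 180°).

At s = jω = j1:
zero at origin: s = j1 → |·| = 1, ∠ = 90.00°
pole (s+1): 1 + j1 → |·| = √(1²+1²) = √2 ≈ 1.4142, ∠ = arctan(1/1) ≈ 45.00°
pole (s+3): 3 + j1 → |·| = √(3²+1²) = √10 ≈ 3.1623, ∠ = arctan(1/3) ≈ 18.43°
∠T = 90.00° − 63.43° = 26.57°

26.6°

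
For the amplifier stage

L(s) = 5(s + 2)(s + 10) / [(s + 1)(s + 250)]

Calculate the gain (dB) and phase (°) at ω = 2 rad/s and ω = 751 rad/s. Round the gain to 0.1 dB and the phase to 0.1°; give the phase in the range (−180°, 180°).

At s = jω = j2:
zero (s+2): 2 + j2 → |·| = √(2²+2²) = √8 ≈ 2.8284, ∠ = arctan(2/2) ≈ 45.00°
zero (s+10): 10 + j2 → |·| = √(10²+2²) = √104 ≈ 10.198, ∠ = arctan(2/10) ≈ 11.31°
pole (s+1): 1 + j2 → |·| = √(1²+2²) = √5 ≈ 2.2361, ∠ = arctan(2/1) ≈ 63.43°
pole (s+250): 250 + j2 → |·| = √(250²+2²) = √62504 ≈ 250.01, ∠ = arctan(2/250) ≈ 0.46°
|L| = 5 · 28.844 / 559.05 ≈ 0.25797
Gain = 20 log₁₀(0.25797) ≈ -11.77 dB
∠L = 56.31° − 63.89° = -7.58°

At s = jω = j751:
zero (s+2): 2 + j751 → |·| = √(2²+751²) = √564005 ≈ 751, ∠ = arctan(751/2) ≈ 89.85°
zero (s+10): 10 + j751 → |·| = √(10²+751²) = √564101 ≈ 751.07, ∠ = arctan(751/10) ≈ 89.24°
pole (s+1): 1 + j751 → |·| = √(1²+751²) = √564002 ≈ 751, ∠ = arctan(751/1) ≈ 89.92°
pole (s+250): 250 + j751 → |·| = √(250²+751²) = √626501 ≈ 791.52, ∠ = arctan(751/250) ≈ 71.59°
|L| = 5 · 5.6405e+05 / 5.9443e+05 ≈ 4.7445
Gain = 20 log₁₀(4.7445) ≈ 13.52 dB
∠L = 179.09° − 161.51° = 17.58°

ω = 2: -11.8 dB, -7.6°; ω = 751: 13.5 dB, 17.6°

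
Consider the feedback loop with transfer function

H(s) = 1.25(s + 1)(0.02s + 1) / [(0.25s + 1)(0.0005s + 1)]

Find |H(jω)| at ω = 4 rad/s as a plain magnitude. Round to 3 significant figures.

At ω = 4 rad/s:
zero (1 + j4·1) = 1 + j4 → |·| ≈ 4.1231, ∠ ≈ 75.96°
zero (1 + j4·0.02) = 1 + j0.08 → |·| ≈ 1.0032, ∠ ≈ 4.57°
pole (1 + j4·0.25) = 1 + j1 → |·| ≈ 1.4142, ∠ ≈ 45.00°
pole (1 + j4·0.0005) = 1 + j0.002 → |·| ≈ 1, ∠ ≈ 0.11°
|H| = 1.25 · 4.1231 · 1.0032 / (1.4142 · 1) ≈ 3.656

3.66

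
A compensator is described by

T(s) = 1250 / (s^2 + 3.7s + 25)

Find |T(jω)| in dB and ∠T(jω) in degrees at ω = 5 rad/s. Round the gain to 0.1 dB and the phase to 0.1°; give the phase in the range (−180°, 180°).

At s = jω = j5:
quadratic: (j5)² + 3.7·j5 + 25 = 0 + j18.5 → |·| ≈ 18.5, ∠ ≈ 90.00°
|T| = 1250 / 18.5 ≈ 67.568
Gain = 20 log₁₀(67.568) ≈ 36.59 dB
∠T = 0.00° − 90.00° = -90.00°

36.6 dB, -90.0°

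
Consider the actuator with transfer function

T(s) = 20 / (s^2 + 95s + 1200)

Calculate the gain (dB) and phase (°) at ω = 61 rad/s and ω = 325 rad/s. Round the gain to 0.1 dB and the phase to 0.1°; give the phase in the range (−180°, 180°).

ω = 61: -50.0 dB, -113.5°; ω = 325: -74.7 dB, -163.5°

Substitute s = j61:
Numerator: 20 = 20 + j0
Denominator: (j61)^2 + 95(j61) + 1200 = -2521 + j5795
|N| = √(20² + 0²) ≈ 20, ∠N ≈ 0.00°
|D| = √(2521² + 5795²) ≈ 6319.6, ∠D ≈ 113.51°
|T| = 20 / 6319.6 ≈ 0.0031648
Gain = 20 log₁₀(0.0031648) ≈ -49.99 dB
∠T = 0.00° − 113.51° = -113.51°

Substitute s = j325:
Numerator: 20 = 20 + j0
Denominator: (j325)^2 + 95(j325) + 1200 = -104425 + j30875
|N| = √(20² + 0²) ≈ 20, ∠N ≈ 0.00°
|D| = √(104425² + 30875²) ≈ 1.0889e+05, ∠D ≈ 163.53°
|T| = 20 / 1.0889e+05 ≈ 0.00018367
Gain = 20 log₁₀(0.00018367) ≈ -74.72 dB
∠T = 0.00° − 163.53° = -163.53°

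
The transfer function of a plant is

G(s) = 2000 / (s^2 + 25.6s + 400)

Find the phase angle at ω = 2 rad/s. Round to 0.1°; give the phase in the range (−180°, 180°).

At s = jω = j2:
quadratic: (j2)² + 25.6·j2 + 400 = 396 + j51.2 → |·| ≈ 399.3, ∠ ≈ 7.37°
∠G = 0.00° − 7.37° = -7.37°

-7.4°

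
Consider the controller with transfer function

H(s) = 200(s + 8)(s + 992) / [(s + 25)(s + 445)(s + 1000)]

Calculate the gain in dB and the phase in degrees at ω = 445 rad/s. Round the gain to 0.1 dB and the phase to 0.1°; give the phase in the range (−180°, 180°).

-10.0 dB, -42.6°

At s = jω = j445:
zero (s+8): 8 + j445 → |·| = √(8²+445²) = √198089 ≈ 445.07, ∠ = arctan(445/8) ≈ 88.97°
zero (s+992): 992 + j445 → |·| = √(992²+445²) = √1182089 ≈ 1087.2, ∠ = arctan(445/992) ≈ 24.16°
pole (s+25): 25 + j445 → |·| = √(25²+445²) = √198650 ≈ 445.7, ∠ = arctan(445/25) ≈ 86.78°
pole (s+445): 445 + j445 → |·| = √(445²+445²) = √396050 ≈ 629.33, ∠ = arctan(445/445) ≈ 45.00°
pole (s+1000): 1000 + j445 → |·| = √(1000²+445²) = √1198025 ≈ 1094.5, ∠ = arctan(445/1000) ≈ 23.99°
|H| = 200 · 4.8388e+05 / 3.07e+08 ≈ 0.31523
Gain = 20 log₁₀(0.31523) ≈ -10.03 dB
∠H = 113.13° − 155.77° = -42.64°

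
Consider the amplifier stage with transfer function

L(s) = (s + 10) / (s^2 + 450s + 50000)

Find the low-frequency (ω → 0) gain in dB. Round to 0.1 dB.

L(0) = 10 / 50000 = 0.0002
20 log₁₀(0.0002) ≈ -73.98 dB

-74.0 dB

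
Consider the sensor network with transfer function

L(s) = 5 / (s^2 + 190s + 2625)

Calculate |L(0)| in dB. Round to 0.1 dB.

L(0) = 5 / 2625 ≈ 0.0019048
20 log₁₀(0.0019048) ≈ -54.40 dB

-54.4 dB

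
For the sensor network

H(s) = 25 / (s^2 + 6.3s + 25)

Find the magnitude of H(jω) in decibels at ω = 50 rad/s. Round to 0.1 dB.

At s = jω = j50:
quadratic: (j50)² + 6.3·j50 + 25 = -2475 + j315 → |·| ≈ 2495, ∠ ≈ 172.75°
|H| = 25 / 2495 ≈ 0.01002
Gain = 20 log₁₀(0.01002) ≈ -39.98 dB

-40.0 dB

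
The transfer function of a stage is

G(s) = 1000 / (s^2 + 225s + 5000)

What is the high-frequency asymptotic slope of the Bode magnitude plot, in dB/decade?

-40 dB/decade

Each pole contributes −20 dB/decade at high frequency; each zero contributes +20 dB/decade.
Net: 0 zero(s) − 2 pole(s) → -40 dB/decade.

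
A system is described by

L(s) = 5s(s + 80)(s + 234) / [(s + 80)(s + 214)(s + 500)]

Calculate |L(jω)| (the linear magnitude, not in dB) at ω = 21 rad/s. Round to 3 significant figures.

0.229

At s = jω = j21:
zero (s+80): 80 + j21 → |·| = √(80²+21²) = √6841 ≈ 82.71, ∠ = arctan(21/80) ≈ 14.71°
zero (s+234): 234 + j21 → |·| = √(234²+21²) = √55197 ≈ 234.94, ∠ = arctan(21/234) ≈ 5.13°
zero at origin: s = j21 → |·| = 21, ∠ = 90.00°
pole (s+80): 80 + j21 → |·| = √(80²+21²) = √6841 ≈ 82.71, ∠ = arctan(21/80) ≈ 14.71°
pole (s+214): 214 + j21 → |·| = √(214²+21²) = √46237 ≈ 215.03, ∠ = arctan(21/214) ≈ 5.60°
pole (s+500): 500 + j21 → |·| = √(500²+21²) = √250441 ≈ 500.44, ∠ = arctan(21/500) ≈ 2.41°
|L| = 5 · 4.0807e+05 / 8.9004e+06 ≈ 0.22924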